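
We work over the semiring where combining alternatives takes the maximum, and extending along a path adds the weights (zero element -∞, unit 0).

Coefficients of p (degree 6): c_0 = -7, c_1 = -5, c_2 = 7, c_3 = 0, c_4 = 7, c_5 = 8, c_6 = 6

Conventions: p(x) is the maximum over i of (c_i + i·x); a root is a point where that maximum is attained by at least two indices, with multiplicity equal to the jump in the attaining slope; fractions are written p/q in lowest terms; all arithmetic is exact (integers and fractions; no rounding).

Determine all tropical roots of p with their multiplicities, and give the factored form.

hull edge (i=0, c=-7) to (i=2, c=7): slope 7, span 2
hull edge (i=2, c=7) to (i=5, c=8): slope 1/3, span 3
hull edge (i=5, c=8) to (i=6, c=6): slope -2, span 1
Factored form: p(x) = 6 ⊗ (x ⊕ (-7)) ⊗ (x ⊕ (-7)) ⊗ (x ⊕ (-1/3)) ⊗ (x ⊕ (-1/3)) ⊗ (x ⊕ (-1/3)) ⊗ (x ⊕ 2)
Answer: roots = -7 (mult 2), -1/3 (mult 3), 2 (mult 1)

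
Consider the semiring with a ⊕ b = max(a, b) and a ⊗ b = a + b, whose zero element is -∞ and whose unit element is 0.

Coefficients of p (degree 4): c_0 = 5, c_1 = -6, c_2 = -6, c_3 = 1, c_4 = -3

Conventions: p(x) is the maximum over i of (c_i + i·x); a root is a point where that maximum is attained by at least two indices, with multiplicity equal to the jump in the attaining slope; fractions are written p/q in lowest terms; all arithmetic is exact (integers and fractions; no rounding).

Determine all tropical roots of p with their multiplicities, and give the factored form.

hull edge (i=0, c=5) to (i=3, c=1): slope -4/3, span 3
hull edge (i=3, c=1) to (i=4, c=-3): slope -4, span 1
Factored form: p(x) = -3 ⊗ (x ⊕ 4/3) ⊗ (x ⊕ 4/3) ⊗ (x ⊕ 4/3) ⊗ (x ⊕ 4)
Answer: roots = 4/3 (mult 3), 4 (mult 1)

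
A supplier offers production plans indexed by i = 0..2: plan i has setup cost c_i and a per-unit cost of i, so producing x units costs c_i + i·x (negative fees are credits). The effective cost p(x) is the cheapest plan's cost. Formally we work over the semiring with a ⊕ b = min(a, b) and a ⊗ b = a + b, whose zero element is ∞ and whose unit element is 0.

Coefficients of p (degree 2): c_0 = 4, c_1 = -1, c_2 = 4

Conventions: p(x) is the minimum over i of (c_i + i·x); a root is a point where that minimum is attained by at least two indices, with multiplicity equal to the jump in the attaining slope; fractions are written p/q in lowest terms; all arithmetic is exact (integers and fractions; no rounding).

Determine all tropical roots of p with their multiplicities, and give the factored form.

hull edge (i=0, c=4) to (i=1, c=-1): slope -5, span 1
hull edge (i=1, c=-1) to (i=2, c=4): slope 5, span 1
Factored form: p(x) = 4 ⊗ (x ⊕ (-5)) ⊗ (x ⊕ 5)
Answer: roots = -5 (mult 1), 5 (mult 1)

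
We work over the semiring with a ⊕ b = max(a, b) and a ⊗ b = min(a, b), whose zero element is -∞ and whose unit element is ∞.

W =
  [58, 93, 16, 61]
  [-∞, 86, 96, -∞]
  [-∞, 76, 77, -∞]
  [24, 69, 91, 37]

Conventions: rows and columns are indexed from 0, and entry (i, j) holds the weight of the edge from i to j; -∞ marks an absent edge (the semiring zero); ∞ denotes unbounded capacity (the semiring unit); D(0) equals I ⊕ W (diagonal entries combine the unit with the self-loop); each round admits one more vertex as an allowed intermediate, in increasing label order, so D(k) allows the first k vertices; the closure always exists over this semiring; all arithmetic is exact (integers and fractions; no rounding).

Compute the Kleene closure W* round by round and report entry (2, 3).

D(0):
  [∞, 93, 16, 61]
  [-∞, ∞, 96, -∞]
  [-∞, 76, ∞, -∞]
  [24, 69, 91, ∞]
D(1):
  [∞, 93, 16, 61]
  [-∞, ∞, 96, -∞]
  [-∞, 76, ∞, -∞]
  [24, 69, 91, ∞]
D(2):
  [∞, 93, 93, 61]
  [-∞, ∞, 96, -∞]
  [-∞, 76, ∞, -∞]
  [24, 69, 91, ∞]
D(3):
  [∞, 93, 93, 61]
  [-∞, ∞, 96, -∞]
  [-∞, 76, ∞, -∞]
  [24, 76, 91, ∞]
D(4):
  [∞, 93, 93, 61]
  [-∞, ∞, 96, -∞]
  [-∞, 76, ∞, -∞]
  [24, 76, 91, ∞]
Answer: W*[2][3] = -∞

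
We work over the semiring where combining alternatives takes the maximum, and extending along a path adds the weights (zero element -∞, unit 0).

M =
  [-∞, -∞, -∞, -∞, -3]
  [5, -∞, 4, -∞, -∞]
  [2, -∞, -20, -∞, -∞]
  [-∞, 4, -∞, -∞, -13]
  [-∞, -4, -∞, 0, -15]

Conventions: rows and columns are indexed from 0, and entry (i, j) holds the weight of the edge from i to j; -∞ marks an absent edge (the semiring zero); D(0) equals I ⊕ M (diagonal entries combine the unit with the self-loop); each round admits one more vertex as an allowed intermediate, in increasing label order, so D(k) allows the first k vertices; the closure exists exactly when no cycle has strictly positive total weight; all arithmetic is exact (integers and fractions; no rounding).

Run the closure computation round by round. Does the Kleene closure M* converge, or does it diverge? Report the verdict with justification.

D(0):
  [0, -∞, -∞, -∞, -3]
  [5, 0, 4, -∞, -∞]
  [2, -∞, 0, -∞, -∞]
  [-∞, 4, -∞, 0, -13]
  [-∞, -4, -∞, 0, 0]
D(1):
  [0, -∞, -∞, -∞, -3]
  [5, 0, 4, -∞, 2]
  [2, -∞, 0, -∞, -1]
  [-∞, 4, -∞, 0, -13]
  [-∞, -4, -∞, 0, 0]
D(2):
  [0, -∞, -∞, -∞, -3]
  [5, 0, 4, -∞, 2]
  [2, -∞, 0, -∞, -1]
  [9, 4, 8, 0, 6]
  [1, -4, 0, 0, 0]
D(3):
  [0, -∞, -∞, -∞, -3]
  [6, 0, 4, -∞, 3]
  [2, -∞, 0, -∞, -1]
  [10, 4, 8, 0, 7]
  [2, -4, 0, 0, 0]
Detection: at round 4, diagonal entry (4, 4) turns strictly positive.
Key observation: the cycle 4->3->1->0->4 has total weight 0 + 4 + 5 + (-3), which is strictly positive.
Answer: DIVERGES — positive cycle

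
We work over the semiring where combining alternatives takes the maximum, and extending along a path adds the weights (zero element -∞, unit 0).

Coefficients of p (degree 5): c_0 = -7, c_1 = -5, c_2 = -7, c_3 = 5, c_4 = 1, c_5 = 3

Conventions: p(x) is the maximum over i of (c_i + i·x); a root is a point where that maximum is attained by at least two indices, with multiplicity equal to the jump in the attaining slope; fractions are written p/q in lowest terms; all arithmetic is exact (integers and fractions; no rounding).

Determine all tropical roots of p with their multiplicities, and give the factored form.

hull edge (i=0, c=-7) to (i=3, c=5): slope 4, span 3
hull edge (i=3, c=5) to (i=5, c=3): slope -1, span 2
Factored form: p(x) = 3 ⊗ (x ⊕ (-4)) ⊗ (x ⊕ (-4)) ⊗ (x ⊕ (-4)) ⊗ (x ⊕ 1) ⊗ (x ⊕ 1)
Answer: roots = -4 (mult 3), 1 (mult 2)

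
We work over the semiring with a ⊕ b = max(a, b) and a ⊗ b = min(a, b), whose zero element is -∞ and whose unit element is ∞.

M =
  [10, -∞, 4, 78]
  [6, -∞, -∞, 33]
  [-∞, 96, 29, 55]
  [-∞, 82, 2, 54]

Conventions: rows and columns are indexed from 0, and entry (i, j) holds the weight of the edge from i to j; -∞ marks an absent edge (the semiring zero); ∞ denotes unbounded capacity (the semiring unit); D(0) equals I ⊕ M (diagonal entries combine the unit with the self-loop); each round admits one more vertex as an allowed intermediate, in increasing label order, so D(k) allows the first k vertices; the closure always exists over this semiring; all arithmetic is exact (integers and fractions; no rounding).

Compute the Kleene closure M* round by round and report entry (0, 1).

D(0):
  [∞, -∞, 4, 78]
  [6, ∞, -∞, 33]
  [-∞, 96, ∞, 55]
  [-∞, 82, 2, ∞]
D(1):
  [∞, -∞, 4, 78]
  [6, ∞, 4, 33]
  [-∞, 96, ∞, 55]
  [-∞, 82, 2, ∞]
D(2):
  [∞, -∞, 4, 78]
  [6, ∞, 4, 33]
  [6, 96, ∞, 55]
  [6, 82, 4, ∞]
D(3):
  [∞, 4, 4, 78]
  [6, ∞, 4, 33]
  [6, 96, ∞, 55]
  [6, 82, 4, ∞]
D(4):
  [∞, 78, 4, 78]
  [6, ∞, 4, 33]
  [6, 96, ∞, 55]
  [6, 82, 4, ∞]
Answer: M*[0][1] = 78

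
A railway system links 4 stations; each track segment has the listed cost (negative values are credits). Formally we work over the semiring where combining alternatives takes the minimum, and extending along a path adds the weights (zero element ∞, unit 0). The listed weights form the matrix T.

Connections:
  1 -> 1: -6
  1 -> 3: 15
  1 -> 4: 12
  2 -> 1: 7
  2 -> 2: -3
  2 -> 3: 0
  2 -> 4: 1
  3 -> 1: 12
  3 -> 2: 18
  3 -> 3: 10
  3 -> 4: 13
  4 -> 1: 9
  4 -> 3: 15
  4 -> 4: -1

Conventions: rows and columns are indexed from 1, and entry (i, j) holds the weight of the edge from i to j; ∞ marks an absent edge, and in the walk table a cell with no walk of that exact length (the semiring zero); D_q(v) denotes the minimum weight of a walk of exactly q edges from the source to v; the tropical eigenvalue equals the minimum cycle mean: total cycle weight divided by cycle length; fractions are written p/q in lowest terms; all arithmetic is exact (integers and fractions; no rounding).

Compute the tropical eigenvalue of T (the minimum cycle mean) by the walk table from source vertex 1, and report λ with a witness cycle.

q=0: [0, ∞, ∞, ∞]
q=1: [-6, ∞, 15, 12]
q=2: [-12, 33, 9, 6]
q=3: [-18, 27, 3, 0]
q=4: [-24, 21, -3, -6]
Optimal cycle mean attained by: cycle 1->1, total (-6), length 1.
Answer: λ = -6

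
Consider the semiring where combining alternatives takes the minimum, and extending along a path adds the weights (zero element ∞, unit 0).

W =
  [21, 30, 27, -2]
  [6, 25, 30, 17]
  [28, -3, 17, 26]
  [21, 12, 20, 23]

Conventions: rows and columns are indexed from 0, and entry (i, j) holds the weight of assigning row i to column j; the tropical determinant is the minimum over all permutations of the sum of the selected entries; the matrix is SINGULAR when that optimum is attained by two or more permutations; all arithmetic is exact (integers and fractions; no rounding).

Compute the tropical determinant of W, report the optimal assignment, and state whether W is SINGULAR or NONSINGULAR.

σ = (0, 1, 2, 3): 21 + 25 + 17 + 23 = 86
σ = (0, 1, 3, 2): 21 + 25 + 26 + 20 = 92
σ = (0, 2, 1, 3): 21 + 30 + (-3) + 23 = 71
σ = (0, 2, 3, 1): 21 + 30 + 26 + 12 = 89
σ = (0, 3, 1, 2): 21 + 17 + (-3) + 20 = 55
σ = (0, 3, 2, 1): 21 + 17 + 17 + 12 = 67
σ = (1, 0, 2, 3): 30 + 6 + 17 + 23 = 76
σ = (1, 0, 3, 2): 30 + 6 + 26 + 20 = 82
σ = (1, 2, 0, 3): 30 + 30 + 28 + 23 = 111
σ = (1, 2, 3, 0): 30 + 30 + 26 + 21 = 107
σ = (1, 3, 0, 2): 30 + 17 + 28 + 20 = 95
σ = (1, 3, 2, 0): 30 + 17 + 17 + 21 = 85
σ = (2, 0, 1, 3): 27 + 6 + (-3) + 23 = 53
σ = (2, 0, 3, 1): 27 + 6 + 26 + 12 = 71
σ = (2, 1, 0, 3): 27 + 25 + 28 + 23 = 103
σ = (2, 1, 3, 0): 27 + 25 + 26 + 21 = 99
σ = (2, 3, 0, 1): 27 + 17 + 28 + 12 = 84
σ = (2, 3, 1, 0): 27 + 17 + (-3) + 21 = 62
σ = (3, 0, 1, 2): (-2) + 6 + (-3) + 20 = 21
σ = (3, 0, 2, 1): (-2) + 6 + 17 + 12 = 33
σ = (3, 1, 0, 2): (-2) + 25 + 28 + 20 = 71
σ = (3, 1, 2, 0): (-2) + 25 + 17 + 21 = 61
σ = (3, 2, 0, 1): (-2) + 30 + 28 + 12 = 68
σ = (3, 2, 1, 0): (-2) + 30 + (-3) + 21 = 46
Optimal value attained by: σ = (3, 0, 1, 2).
Answer: det⊕(W) = 21; verdict: NONSINGULAR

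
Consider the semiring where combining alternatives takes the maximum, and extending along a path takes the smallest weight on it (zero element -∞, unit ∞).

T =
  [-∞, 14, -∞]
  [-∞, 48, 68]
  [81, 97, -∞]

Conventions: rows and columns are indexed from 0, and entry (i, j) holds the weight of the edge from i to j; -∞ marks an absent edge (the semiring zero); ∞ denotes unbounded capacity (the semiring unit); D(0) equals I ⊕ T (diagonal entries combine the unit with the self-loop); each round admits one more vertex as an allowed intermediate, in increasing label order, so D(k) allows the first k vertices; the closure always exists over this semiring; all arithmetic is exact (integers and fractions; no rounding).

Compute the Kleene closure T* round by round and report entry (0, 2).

D(0):
  [∞, 14, -∞]
  [-∞, ∞, 68]
  [81, 97, ∞]
D(1):
  [∞, 14, -∞]
  [-∞, ∞, 68]
  [81, 97, ∞]
D(2):
  [∞, 14, 14]
  [-∞, ∞, 68]
  [81, 97, ∞]
D(3):
  [∞, 14, 14]
  [68, ∞, 68]
  [81, 97, ∞]
Answer: T*[0][2] = 14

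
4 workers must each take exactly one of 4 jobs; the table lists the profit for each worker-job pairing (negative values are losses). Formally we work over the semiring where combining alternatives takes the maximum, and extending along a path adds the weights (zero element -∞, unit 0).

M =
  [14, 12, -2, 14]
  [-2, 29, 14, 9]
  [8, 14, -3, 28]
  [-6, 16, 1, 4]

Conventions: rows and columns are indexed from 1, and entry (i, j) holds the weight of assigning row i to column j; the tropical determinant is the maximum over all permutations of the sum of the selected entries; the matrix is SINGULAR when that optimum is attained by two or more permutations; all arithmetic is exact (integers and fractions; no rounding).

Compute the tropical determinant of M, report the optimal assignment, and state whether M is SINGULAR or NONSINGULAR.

σ = (1, 2, 3, 4): 14 + 29 + (-3) + 4 = 44
σ = (1, 2, 4, 3): 14 + 29 + 28 + 1 = 72
σ = (1, 3, 2, 4): 14 + 14 + 14 + 4 = 46
σ = (1, 3, 4, 2): 14 + 14 + 28 + 16 = 72
σ = (1, 4, 2, 3): 14 + 9 + 14 + 1 = 38
σ = (1, 4, 3, 2): 14 + 9 + (-3) + 16 = 36
σ = (2, 1, 3, 4): 12 + (-2) + (-3) + 4 = 11
σ = (2, 1, 4, 3): 12 + (-2) + 28 + 1 = 39
σ = (2, 3, 1, 4): 12 + 14 + 8 + 4 = 38
σ = (2, 3, 4, 1): 12 + 14 + 28 + (-6) = 48
σ = (2, 4, 1, 3): 12 + 9 + 8 + 1 = 30
σ = (2, 4, 3, 1): 12 + 9 + (-3) + (-6) = 12
σ = (3, 1, 2, 4): (-2) + (-2) + 14 + 4 = 14
σ = (3, 1, 4, 2): (-2) + (-2) + 28 + 16 = 40
σ = (3, 2, 1, 4): (-2) + 29 + 8 + 4 = 39
σ = (3, 2, 4, 1): (-2) + 29 + 28 + (-6) = 49
σ = (3, 4, 1, 2): (-2) + 9 + 8 + 16 = 31
σ = (3, 4, 2, 1): (-2) + 9 + 14 + (-6) = 15
σ = (4, 1, 2, 3): 14 + (-2) + 14 + 1 = 27
σ = (4, 1, 3, 2): 14 + (-2) + (-3) + 16 = 25
σ = (4, 2, 1, 3): 14 + 29 + 8 + 1 = 52
σ = (4, 2, 3, 1): 14 + 29 + (-3) + (-6) = 34
σ = (4, 3, 1, 2): 14 + 14 + 8 + 16 = 52
σ = (4, 3, 2, 1): 14 + 14 + 14 + (-6) = 36
Optimal value attained by: σ = (1, 2, 4, 3).
Answer: det⊕(M) = 72; verdict: SINGULAR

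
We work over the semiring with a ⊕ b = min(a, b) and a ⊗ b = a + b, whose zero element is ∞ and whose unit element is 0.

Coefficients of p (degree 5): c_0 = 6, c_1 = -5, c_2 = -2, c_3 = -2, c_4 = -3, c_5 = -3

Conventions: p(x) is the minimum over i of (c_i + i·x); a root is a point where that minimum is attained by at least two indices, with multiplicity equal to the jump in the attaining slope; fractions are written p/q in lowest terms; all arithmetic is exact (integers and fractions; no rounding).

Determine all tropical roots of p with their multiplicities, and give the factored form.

hull edge (i=0, c=6) to (i=1, c=-5): slope -11, span 1
hull edge (i=1, c=-5) to (i=5, c=-3): slope 1/2, span 4
Factored form: p(x) = -3 ⊗ (x ⊕ (-1/2)) ⊗ (x ⊕ (-1/2)) ⊗ (x ⊕ (-1/2)) ⊗ (x ⊕ (-1/2)) ⊗ (x ⊕ 11)
Answer: roots = -1/2 (mult 4), 11 (mult 1)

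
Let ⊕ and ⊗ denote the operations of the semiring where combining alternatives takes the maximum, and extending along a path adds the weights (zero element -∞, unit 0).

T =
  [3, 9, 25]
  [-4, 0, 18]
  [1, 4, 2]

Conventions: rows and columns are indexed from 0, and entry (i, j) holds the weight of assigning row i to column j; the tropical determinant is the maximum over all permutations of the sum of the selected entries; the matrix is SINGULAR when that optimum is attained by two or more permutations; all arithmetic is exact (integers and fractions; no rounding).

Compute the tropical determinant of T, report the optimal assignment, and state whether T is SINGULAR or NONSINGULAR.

σ = (0, 1, 2): 3 + 0 + 2 = 5
σ = (0, 2, 1): 3 + 18 + 4 = 25
σ = (1, 0, 2): 9 + (-4) + 2 = 7
σ = (1, 2, 0): 9 + 18 + 1 = 28
σ = (2, 0, 1): 25 + (-4) + 4 = 25
σ = (2, 1, 0): 25 + 0 + 1 = 26
Optimal value attained by: σ = (1, 2, 0).
Answer: det⊕(T) = 28; verdict: NONSINGULAR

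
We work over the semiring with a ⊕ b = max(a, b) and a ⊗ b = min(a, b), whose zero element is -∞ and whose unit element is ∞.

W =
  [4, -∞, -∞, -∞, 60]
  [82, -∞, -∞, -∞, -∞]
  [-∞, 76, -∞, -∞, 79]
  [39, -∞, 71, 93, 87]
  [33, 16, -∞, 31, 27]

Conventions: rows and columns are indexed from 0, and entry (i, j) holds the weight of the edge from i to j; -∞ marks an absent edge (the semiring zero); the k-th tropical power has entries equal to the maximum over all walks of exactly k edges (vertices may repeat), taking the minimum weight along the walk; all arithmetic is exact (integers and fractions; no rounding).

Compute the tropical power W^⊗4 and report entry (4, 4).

W^⊗2:
  [33, 16, -∞, 31, 27]
  [4, -∞, -∞, -∞, 60]
  [76, 16, -∞, 31, 27]
  [39, 71, 71, 93, 87]
  [31, 16, 31, 31, 33]
W^⊗3:
  [31, 16, 31, 31, 33]
  [33, 16, -∞, 31, 27]
  [31, 16, 31, 31, 60]
  [71, 71, 71, 93, 87]
  [33, 31, 31, 31, 31]
W^⊗4:
  [33, 31, 31, 31, 31]
  [31, 16, 31, 31, 33]
  [33, 31, 31, 31, 31]
  [71, 71, 71, 93, 87]
  [31, 31, 31, 31, 33]
Key observation: the optimum is the walk 4->0->4->0->4, with weight 33 min 60 min 33 min 60 = 33.
Optimal value attained by: walk 4->0->4->0->4.
Answer: (W^⊗4)[4][4] = 33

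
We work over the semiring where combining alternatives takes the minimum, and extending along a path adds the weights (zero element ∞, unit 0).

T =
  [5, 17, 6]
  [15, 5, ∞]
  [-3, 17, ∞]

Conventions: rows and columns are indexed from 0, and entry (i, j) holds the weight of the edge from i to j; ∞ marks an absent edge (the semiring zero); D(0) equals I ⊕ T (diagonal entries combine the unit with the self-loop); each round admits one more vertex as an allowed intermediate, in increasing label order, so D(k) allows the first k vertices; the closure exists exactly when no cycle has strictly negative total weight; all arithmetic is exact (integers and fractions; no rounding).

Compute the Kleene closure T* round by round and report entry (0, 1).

D(0):
  [0, 17, 6]
  [15, 0, ∞]
  [-3, 17, 0]
D(1):
  [0, 17, 6]
  [15, 0, 21]
  [-3, 14, 0]
D(2):
  [0, 17, 6]
  [15, 0, 21]
  [-3, 14, 0]
D(3):
  [0, 17, 6]
  [15, 0, 21]
  [-3, 14, 0]
Answer: T*[0][1] = 17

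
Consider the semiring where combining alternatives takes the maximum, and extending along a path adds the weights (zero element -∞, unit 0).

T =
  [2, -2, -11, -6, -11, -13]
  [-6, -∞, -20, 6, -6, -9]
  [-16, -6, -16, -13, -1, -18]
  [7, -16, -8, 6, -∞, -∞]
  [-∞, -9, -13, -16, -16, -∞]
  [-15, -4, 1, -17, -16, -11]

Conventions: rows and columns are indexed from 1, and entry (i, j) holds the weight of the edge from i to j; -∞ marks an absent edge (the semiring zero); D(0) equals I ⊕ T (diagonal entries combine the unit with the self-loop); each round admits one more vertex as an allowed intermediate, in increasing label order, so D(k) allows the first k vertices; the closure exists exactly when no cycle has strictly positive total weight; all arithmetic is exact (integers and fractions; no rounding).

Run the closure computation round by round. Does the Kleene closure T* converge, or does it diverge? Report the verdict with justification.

Detection: at round 0, diagonal entry (1, 1) turns strictly positive.
Key observation: the cycle 1->1 has total weight 2, which is strictly positive.
Answer: DIVERGES — positive cycle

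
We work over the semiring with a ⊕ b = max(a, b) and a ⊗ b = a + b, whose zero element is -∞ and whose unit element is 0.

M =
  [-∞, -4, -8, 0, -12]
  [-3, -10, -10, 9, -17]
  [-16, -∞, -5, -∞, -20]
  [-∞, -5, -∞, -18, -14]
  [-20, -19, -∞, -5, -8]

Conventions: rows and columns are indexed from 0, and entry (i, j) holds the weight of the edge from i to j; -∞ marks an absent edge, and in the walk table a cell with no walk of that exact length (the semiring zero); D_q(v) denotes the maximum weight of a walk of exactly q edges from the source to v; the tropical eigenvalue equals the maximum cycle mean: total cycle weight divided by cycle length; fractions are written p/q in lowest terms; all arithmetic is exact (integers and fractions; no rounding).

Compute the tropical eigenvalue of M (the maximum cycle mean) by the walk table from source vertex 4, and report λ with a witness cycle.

q=0: [-∞, -∞, -∞, -∞, 0]
q=1: [-20, -19, -∞, -5, -8]
q=2: [-22, -10, -28, -10, -16]
q=3: [-13, -15, -20, -1, -24]
q=4: [-18, -6, -21, -6, -15]
q=5: [-9, -11, -16, 3, -20]
Optimal cycle mean attained by: cycle 1->3->1, total 9 + (-5), length 2.
Answer: λ = 2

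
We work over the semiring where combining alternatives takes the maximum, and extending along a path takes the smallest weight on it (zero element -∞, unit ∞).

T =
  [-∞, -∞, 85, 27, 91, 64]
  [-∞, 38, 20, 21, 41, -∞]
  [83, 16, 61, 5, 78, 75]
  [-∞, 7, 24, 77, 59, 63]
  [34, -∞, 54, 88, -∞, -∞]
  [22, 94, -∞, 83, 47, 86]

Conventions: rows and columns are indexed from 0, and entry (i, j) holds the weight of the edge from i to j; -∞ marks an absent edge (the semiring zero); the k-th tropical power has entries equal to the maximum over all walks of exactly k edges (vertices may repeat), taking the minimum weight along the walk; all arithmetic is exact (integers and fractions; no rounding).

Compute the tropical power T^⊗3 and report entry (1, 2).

T^⊗2:
  [83, 64, 61, 88, 78, 75]
  [34, 38, 41, 41, 38, 21]
  [61, 75, 83, 78, 83, 75]
  [34, 63, 54, 77, 59, 63]
  [54, 16, 54, 77, 59, 63]
  [34, 86, 47, 83, 59, 86]
T^⊗3:
  [61, 75, 83, 78, 83, 75]
  [41, 38, 41, 41, 41, 41]
  [83, 75, 61, 83, 78, 75]
  [54, 63, 54, 77, 59, 63]
  [54, 63, 54, 77, 59, 63]
  [47, 86, 54, 83, 59, 86]
Key observation: the optimum is the walk 1->4->2->2, with weight 41 min 54 min 61 = 41.
Optimal value attained by: walk 1->4->2->2.
Answer: (T^⊗3)[1][2] = 41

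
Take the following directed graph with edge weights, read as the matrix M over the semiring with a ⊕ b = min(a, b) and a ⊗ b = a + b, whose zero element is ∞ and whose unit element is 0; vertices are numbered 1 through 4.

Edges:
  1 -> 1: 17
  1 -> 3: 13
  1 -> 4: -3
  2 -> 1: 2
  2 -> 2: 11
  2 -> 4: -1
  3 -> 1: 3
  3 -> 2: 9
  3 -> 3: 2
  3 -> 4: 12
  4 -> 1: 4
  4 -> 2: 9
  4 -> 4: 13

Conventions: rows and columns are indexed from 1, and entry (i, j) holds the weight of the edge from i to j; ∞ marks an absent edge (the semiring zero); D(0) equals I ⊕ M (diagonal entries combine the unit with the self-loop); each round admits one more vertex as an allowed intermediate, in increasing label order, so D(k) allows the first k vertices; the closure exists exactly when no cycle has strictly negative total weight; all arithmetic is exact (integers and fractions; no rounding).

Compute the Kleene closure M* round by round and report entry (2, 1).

D(0):
  [0, ∞, 13, -3]
  [2, 0, ∞, -1]
  [3, 9, 0, 12]
  [4, 9, ∞, 0]
D(1):
  [0, ∞, 13, -3]
  [2, 0, 15, -1]
  [3, 9, 0, 0]
  [4, 9, 17, 0]
D(2):
  [0, ∞, 13, -3]
  [2, 0, 15, -1]
  [3, 9, 0, 0]
  [4, 9, 17, 0]
D(3):
  [0, 22, 13, -3]
  [2, 0, 15, -1]
  [3, 9, 0, 0]
  [4, 9, 17, 0]
D(4):
  [0, 6, 13, -3]
  [2, 0, 15, -1]
  [3, 9, 0, 0]
  [4, 9, 17, 0]
Answer: M*[2][1] = 2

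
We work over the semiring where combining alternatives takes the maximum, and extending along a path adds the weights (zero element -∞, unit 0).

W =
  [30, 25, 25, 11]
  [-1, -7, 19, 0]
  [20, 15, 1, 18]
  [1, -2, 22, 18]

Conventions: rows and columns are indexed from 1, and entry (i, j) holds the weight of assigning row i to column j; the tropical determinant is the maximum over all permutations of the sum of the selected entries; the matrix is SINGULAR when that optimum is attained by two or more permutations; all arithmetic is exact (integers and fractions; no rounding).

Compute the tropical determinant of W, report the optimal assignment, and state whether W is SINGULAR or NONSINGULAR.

σ = (1, 2, 3, 4): 30 + (-7) + 1 + 18 = 42
σ = (1, 2, 4, 3): 30 + (-7) + 18 + 22 = 63
σ = (1, 3, 2, 4): 30 + 19 + 15 + 18 = 82
σ = (1, 3, 4, 2): 30 + 19 + 18 + (-2) = 65
σ = (1, 4, 2, 3): 30 + 0 + 15 + 22 = 67
σ = (1, 4, 3, 2): 30 + 0 + 1 + (-2) = 29
σ = (2, 1, 3, 4): 25 + (-1) + 1 + 18 = 43
σ = (2, 1, 4, 3): 25 + (-1) + 18 + 22 = 64
σ = (2, 3, 1, 4): 25 + 19 + 20 + 18 = 82
σ = (2, 3, 4, 1): 25 + 19 + 18 + 1 = 63
σ = (2, 4, 1, 3): 25 + 0 + 20 + 22 = 67
σ = (2, 4, 3, 1): 25 + 0 + 1 + 1 = 27
σ = (3, 1, 2, 4): 25 + (-1) + 15 + 18 = 57
σ = (3, 1, 4, 2): 25 + (-1) + 18 + (-2) = 40
σ = (3, 2, 1, 4): 25 + (-7) + 20 + 18 = 56
σ = (3, 2, 4, 1): 25 + (-7) + 18 + 1 = 37
σ = (3, 4, 1, 2): 25 + 0 + 20 + (-2) = 43
σ = (3, 4, 2, 1): 25 + 0 + 15 + 1 = 41
σ = (4, 1, 2, 3): 11 + (-1) + 15 + 22 = 47
σ = (4, 1, 3, 2): 11 + (-1) + 1 + (-2) = 9
σ = (4, 2, 1, 3): 11 + (-7) + 20 + 22 = 46
σ = (4, 2, 3, 1): 11 + (-7) + 1 + 1 = 6
σ = (4, 3, 1, 2): 11 + 19 + 20 + (-2) = 48
σ = (4, 3, 2, 1): 11 + 19 + 15 + 1 = 46
Optimal value attained by: σ = (1, 3, 2, 4).
Answer: det⊕(W) = 82; verdict: SINGULAR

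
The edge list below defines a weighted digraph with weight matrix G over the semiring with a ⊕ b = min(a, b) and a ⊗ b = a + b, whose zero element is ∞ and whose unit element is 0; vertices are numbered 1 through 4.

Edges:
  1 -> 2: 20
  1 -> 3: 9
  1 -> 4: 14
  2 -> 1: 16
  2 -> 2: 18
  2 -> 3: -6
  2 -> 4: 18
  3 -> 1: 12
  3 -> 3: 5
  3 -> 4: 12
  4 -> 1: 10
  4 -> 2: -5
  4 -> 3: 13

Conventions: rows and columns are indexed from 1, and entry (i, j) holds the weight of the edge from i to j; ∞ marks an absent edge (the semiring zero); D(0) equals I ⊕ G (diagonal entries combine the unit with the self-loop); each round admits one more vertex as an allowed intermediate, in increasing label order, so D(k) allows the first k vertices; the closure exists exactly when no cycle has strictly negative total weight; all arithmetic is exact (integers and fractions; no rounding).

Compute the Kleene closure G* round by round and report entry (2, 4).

D(0):
  [0, 20, 9, 14]
  [16, 0, -6, 18]
  [12, ∞, 0, 12]
  [10, -5, 13, 0]
D(1):
  [0, 20, 9, 14]
  [16, 0, -6, 18]
  [12, 32, 0, 12]
  [10, -5, 13, 0]
D(2):
  [0, 20, 9, 14]
  [16, 0, -6, 18]
  [12, 32, 0, 12]
  [10, -5, -11, 0]
D(3):
  [0, 20, 9, 14]
  [6, 0, -6, 6]
  [12, 32, 0, 12]
  [1, -5, -11, 0]
D(4):
  [0, 9, 3, 14]
  [6, 0, -6, 6]
  [12, 7, 0, 12]
  [1, -5, -11, 0]
Answer: G*[2][4] = 6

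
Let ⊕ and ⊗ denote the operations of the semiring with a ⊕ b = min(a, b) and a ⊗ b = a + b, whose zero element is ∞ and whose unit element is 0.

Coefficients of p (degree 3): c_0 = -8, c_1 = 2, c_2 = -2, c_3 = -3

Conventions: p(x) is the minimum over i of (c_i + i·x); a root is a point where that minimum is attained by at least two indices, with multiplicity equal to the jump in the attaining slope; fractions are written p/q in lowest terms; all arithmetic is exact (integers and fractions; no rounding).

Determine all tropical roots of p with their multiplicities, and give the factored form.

hull edge (i=0, c=-8) to (i=3, c=-3): slope 5/3, span 3
Factored form: p(x) = -3 ⊗ (x ⊕ (-5/3)) ⊗ (x ⊕ (-5/3)) ⊗ (x ⊕ (-5/3))
Answer: roots = -5/3 (mult 3)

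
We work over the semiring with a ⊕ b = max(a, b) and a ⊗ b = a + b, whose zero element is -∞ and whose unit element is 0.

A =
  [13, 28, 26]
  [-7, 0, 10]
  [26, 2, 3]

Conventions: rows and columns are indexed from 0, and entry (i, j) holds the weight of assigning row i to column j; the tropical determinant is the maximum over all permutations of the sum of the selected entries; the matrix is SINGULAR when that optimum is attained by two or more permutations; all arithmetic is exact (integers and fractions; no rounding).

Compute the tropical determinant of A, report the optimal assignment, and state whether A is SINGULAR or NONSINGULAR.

σ = (0, 1, 2): 13 + 0 + 3 = 16
σ = (0, 2, 1): 13 + 10 + 2 = 25
σ = (1, 0, 2): 28 + (-7) + 3 = 24
σ = (1, 2, 0): 28 + 10 + 26 = 64
σ = (2, 0, 1): 26 + (-7) + 2 = 21
σ = (2, 1, 0): 26 + 0 + 26 = 52
Optimal value attained by: σ = (1, 2, 0).
Answer: det⊕(A) = 64; verdict: NONSINGULAR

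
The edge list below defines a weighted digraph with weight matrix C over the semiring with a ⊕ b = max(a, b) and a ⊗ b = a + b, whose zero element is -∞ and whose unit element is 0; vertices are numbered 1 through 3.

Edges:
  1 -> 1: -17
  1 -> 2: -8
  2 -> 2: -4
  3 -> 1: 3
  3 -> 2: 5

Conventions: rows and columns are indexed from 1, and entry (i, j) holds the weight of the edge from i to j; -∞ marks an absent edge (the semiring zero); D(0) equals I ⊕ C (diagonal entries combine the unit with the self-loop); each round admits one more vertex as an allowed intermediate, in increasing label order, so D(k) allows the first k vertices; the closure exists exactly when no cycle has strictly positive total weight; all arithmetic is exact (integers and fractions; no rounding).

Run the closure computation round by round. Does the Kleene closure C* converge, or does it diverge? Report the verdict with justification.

D(0):
  [0, -8, -∞]
  [-∞, 0, -∞]
  [3, 5, 0]
D(1):
  [0, -8, -∞]
  [-∞, 0, -∞]
  [3, 5, 0]
D(2):
  [0, -8, -∞]
  [-∞, 0, -∞]
  [3, 5, 0]
D(3):
  [0, -8, -∞]
  [-∞, 0, -∞]
  [3, 5, 0]
Key observation: every diagonal entry stays at the unit through all rounds, so no improving cycle exists.
Answer: CONVERGES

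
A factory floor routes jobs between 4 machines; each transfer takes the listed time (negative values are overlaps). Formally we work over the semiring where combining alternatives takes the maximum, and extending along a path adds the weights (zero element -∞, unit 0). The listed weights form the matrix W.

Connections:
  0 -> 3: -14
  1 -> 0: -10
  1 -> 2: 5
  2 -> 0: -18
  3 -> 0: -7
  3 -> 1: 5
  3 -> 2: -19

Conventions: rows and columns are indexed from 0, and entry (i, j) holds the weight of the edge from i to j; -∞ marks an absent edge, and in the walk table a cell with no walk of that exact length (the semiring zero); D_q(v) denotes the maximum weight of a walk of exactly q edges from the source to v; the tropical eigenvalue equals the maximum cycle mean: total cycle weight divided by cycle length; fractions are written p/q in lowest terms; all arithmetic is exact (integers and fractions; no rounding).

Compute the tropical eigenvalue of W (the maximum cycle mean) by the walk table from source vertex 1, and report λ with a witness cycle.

q=0: [-∞, 0, -∞, -∞]
q=1: [-10, -∞, 5, -∞]
q=2: [-13, -∞, -∞, -24]
q=3: [-31, -19, -43, -27]
q=4: [-29, -22, -14, -45]
Optimal cycle mean attained by: cycle 0->3->1->2->0, total (-14) + 5 + 5 + (-18), length 4.
Answer: λ = -11/2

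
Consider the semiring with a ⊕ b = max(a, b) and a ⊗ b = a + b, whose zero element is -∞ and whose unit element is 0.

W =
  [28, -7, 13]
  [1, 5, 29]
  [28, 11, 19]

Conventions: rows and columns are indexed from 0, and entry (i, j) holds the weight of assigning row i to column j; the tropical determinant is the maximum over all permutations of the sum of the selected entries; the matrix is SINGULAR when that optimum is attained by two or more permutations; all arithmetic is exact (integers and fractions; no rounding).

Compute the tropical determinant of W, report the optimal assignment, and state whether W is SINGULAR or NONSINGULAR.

σ = (0, 1, 2): 28 + 5 + 19 = 52
σ = (0, 2, 1): 28 + 29 + 11 = 68
σ = (1, 0, 2): (-7) + 1 + 19 = 13
σ = (1, 2, 0): (-7) + 29 + 28 = 50
σ = (2, 0, 1): 13 + 1 + 11 = 25
σ = (2, 1, 0): 13 + 5 + 28 = 46
Optimal value attained by: σ = (0, 2, 1).
Answer: det⊕(W) = 68; verdict: NONSINGULAR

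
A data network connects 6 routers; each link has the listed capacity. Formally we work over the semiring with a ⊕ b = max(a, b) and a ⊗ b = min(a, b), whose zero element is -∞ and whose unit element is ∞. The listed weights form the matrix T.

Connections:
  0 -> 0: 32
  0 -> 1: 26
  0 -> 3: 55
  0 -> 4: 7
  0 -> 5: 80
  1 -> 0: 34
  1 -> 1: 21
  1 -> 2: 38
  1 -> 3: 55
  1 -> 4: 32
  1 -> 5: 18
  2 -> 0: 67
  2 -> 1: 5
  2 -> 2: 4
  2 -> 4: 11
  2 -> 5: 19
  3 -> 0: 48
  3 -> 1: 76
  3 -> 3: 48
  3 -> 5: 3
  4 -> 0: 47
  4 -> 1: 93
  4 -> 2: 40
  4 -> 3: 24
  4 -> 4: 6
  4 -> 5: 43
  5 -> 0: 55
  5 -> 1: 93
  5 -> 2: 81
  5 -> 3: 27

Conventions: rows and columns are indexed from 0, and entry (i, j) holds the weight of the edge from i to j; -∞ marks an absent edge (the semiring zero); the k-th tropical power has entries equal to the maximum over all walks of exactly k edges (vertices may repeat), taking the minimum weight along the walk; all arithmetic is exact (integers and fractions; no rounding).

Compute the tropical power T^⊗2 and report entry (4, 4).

T^⊗2:
  [55, 80, 80, 48, 26, 32]
  [48, 55, 32, 48, 21, 34]
  [32, 26, 19, 55, 7, 67]
  [48, 48, 38, 55, 32, 48]
  [43, 43, 43, 55, 32, 47]
  [67, 27, 38, 55, 32, 55]
Key observation: the optimum is the walk 4->1->4, with weight 93 min 32 = 32.
Optimal value attained by: walk 4->1->4.
Answer: (T^⊗2)[4][4] = 32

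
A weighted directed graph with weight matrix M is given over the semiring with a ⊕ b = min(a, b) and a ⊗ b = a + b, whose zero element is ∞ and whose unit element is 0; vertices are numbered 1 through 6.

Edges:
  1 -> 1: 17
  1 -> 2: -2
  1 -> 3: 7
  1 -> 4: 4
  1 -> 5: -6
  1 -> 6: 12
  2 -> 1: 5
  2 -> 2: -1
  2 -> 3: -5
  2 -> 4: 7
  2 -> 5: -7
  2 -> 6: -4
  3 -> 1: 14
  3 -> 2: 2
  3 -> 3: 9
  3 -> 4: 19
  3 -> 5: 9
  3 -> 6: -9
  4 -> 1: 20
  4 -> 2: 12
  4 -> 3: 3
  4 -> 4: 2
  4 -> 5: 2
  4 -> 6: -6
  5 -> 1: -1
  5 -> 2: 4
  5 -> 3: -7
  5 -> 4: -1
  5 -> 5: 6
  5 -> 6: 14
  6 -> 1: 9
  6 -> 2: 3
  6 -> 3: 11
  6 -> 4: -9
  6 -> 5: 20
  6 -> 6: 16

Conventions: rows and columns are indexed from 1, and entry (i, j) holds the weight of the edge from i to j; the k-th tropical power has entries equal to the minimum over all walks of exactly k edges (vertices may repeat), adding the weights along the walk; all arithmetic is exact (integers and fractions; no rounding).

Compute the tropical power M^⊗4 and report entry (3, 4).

M^⊗2:
  [-7, -3, -13, -7, -9, -6]
  [-8, -3, -14, -13, -8, -14]
  [0, -6, -3, -18, -5, -2]
  [1, -3, -5, -15, 4, -6]
  [5, -5, -1, 1, -7, -16]
  [8, 2, -6, -7, -7, -15]
M^⊗3:
  [-10, -11, -16, -15, -13, -22]
  [-9, -12, -15, -23, -14, -23]
  [-6, -7, -15, -16, -16, -24]
  [2, -4, -12, -15, -13, -21]
  [-8, -13, -14, -25, -12, -10]
  [-8, -12, -14, -24, -5, -15]
M^⊗4:
  [-14, -19, -20, -31, -18, -25]
  [-15, -20, -21, -32, -21, -29]
  [-17, -21, -23, -33, -14, -24]
  [-14, -18, -20, -30, -13, -21]
  [-13, -14, -22, -23, -23, -31]
  [-7, -13, -21, -24, -22, -30]
Key observation: the optimum is the walk 3->6->4->6->4, with weight (-9) + (-9) + (-6) + (-9) = -33.
Optimal value attained by: walk 3->6->4->6->4.
Answer: (M^⊗4)[3][4] = -33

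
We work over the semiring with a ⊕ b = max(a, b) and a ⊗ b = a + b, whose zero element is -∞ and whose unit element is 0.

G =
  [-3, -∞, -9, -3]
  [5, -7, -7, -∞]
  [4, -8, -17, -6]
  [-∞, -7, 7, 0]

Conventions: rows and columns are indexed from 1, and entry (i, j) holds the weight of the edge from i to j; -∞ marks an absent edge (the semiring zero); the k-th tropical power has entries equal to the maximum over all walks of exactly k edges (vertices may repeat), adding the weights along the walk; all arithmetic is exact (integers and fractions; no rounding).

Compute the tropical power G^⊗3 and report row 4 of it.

G^⊗2:
  [-5, -10, 4, -3]
  [2, -14, -4, 2]
  [1, -13, 1, 1]
  [11, -1, 7, 1]
G^⊗3:
  [8, -4, 4, -2]
  [0, -5, 9, 2]
  [5, -6, 8, 1]
  [11, -1, 8, 8]
Answer: row 4 of G^⊗3 = [11, -1, 8, 8]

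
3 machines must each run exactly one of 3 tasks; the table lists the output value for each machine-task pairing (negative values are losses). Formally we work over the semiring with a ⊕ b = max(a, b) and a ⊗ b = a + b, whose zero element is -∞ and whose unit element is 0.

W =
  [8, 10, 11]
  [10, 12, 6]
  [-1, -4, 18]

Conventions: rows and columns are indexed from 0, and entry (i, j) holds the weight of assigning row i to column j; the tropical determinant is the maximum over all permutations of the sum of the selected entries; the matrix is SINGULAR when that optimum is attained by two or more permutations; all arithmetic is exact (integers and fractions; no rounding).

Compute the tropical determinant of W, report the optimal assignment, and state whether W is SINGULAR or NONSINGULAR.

σ = (0, 1, 2): 8 + 12 + 18 = 38
σ = (0, 2, 1): 8 + 6 + (-4) = 10
σ = (1, 0, 2): 10 + 10 + 18 = 38
σ = (1, 2, 0): 10 + 6 + (-1) = 15
σ = (2, 0, 1): 11 + 10 + (-4) = 17
σ = (2, 1, 0): 11 + 12 + (-1) = 22
Optimal value attained by: σ = (0, 1, 2).
Answer: det⊕(W) = 38; verdict: SINGULAR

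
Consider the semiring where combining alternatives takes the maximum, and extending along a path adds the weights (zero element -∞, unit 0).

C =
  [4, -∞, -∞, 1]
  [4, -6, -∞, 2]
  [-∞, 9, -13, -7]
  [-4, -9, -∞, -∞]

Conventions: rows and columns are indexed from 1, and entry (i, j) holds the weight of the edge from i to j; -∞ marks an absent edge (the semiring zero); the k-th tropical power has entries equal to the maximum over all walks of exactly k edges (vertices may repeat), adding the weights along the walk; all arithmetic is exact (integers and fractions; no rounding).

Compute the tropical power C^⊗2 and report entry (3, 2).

C^⊗2:
  [8, -8, -∞, 5]
  [8, -7, -∞, 5]
  [13, 3, -26, 11]
  [0, -15, -∞, -3]
Key observation: the optimum is the walk 3->2->2, with weight 9 + (-6) = 3.
Optimal value attained by: walk 3->2->2.
Answer: (C^⊗2)[3][2] = 3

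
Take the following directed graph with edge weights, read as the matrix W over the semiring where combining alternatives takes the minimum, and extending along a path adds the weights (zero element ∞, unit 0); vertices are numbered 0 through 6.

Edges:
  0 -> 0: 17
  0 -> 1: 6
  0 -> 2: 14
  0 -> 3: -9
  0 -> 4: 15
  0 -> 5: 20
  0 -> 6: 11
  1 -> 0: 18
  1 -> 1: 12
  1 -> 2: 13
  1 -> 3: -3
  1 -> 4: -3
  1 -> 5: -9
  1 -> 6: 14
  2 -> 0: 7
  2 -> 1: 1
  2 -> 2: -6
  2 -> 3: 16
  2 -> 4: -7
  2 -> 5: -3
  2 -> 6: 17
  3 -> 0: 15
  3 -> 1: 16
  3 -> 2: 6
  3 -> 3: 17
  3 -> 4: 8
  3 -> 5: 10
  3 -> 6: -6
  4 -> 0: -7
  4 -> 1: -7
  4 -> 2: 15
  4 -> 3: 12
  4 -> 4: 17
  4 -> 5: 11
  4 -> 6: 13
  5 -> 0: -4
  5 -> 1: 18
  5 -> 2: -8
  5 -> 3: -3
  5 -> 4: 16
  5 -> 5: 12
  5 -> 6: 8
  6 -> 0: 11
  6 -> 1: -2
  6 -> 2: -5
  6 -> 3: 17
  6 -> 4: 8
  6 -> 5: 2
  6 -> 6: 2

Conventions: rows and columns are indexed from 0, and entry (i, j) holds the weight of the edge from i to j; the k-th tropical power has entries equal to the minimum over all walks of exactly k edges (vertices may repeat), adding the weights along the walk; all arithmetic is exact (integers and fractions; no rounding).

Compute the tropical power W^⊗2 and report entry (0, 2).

W^⊗2:
  [6, 7, -3, 3, -1, -3, -15]
  [-13, -10, -17, -12, 5, 3, -9]
  [-14, -14, -12, -6, -13, -9, 5]
  [1, -8, -11, 6, -1, -4, -4]
  [7, -1, 3, -16, -10, -16, 4]
  [-1, -7, -14, -13, -15, -11, -9]
  [-2, -4, -11, -5, -12, -11, 4]
Key observation: the optimum is the walk 0->3->2, with weight (-9) + 6 = -3.
Optimal value attained by: walk 0->3->2.
Answer: (W^⊗2)[0][2] = -3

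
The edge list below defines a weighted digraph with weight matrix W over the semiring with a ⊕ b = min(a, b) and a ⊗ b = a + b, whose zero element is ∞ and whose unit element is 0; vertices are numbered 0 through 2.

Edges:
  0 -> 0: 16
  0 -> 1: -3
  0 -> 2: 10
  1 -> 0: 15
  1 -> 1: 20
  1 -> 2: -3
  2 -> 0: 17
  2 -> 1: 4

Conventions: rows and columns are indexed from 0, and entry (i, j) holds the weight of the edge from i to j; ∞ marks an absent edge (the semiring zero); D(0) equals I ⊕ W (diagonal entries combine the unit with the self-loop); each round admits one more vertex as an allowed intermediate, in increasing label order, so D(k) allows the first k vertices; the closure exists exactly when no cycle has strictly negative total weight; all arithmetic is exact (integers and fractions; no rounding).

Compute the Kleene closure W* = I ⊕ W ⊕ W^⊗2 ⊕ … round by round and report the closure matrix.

D(0):
  [0, -3, 10]
  [15, 0, -3]
  [17, 4, 0]
D(1):
  [0, -3, 10]
  [15, 0, -3]
  [17, 4, 0]
D(2):
  [0, -3, -6]
  [15, 0, -3]
  [17, 4, 0]
D(3):
  [0, -3, -6]
  [14, 0, -3]
  [17, 4, 0]
Answer: W* = [[0, -3, -6], [14, 0, -3], [17, 4, 0]]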